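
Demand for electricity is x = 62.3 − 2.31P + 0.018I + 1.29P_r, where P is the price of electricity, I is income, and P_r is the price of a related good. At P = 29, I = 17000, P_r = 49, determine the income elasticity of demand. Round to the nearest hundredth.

0.84

Substituting, x = 62.3 − 2.31(29) + 0.018(17000) + 1.29(49) = 62.3 − 66.99 + 306 + 63.21 = 364.52.
∂x/∂I = +0.018, so E_I = 0.018·(17000/364.52) ≈ 0.84.
E_I ∈ (0,1): normal good (necessity).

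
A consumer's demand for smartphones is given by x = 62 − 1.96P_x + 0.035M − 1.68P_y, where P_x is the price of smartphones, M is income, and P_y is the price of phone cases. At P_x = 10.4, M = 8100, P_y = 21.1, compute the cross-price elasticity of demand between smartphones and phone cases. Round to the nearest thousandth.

x = 62 − 1.96(10.4) + 0.035(8100) − 1.68(21.1) = 62 − 20.384 + 283.5 − 35.448 = 289.668.
∂x/∂P_y = −1.68, so E_xy = -1.68·(21.1/289.668) ≈ -0.122.
E_xy < 0: the goods are complements.

-0.122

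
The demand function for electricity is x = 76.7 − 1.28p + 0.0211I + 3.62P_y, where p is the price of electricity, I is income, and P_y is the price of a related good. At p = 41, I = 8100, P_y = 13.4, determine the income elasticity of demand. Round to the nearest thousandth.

0.701

First evaluate x: 76.7 − 1.28(41) + 0.0211(8100) + 3.62(13.4) = 76.7 − 52.48 + 170.91 + 48.508 = 243.638.
∂x/∂I = +0.0211, so E_I = 0.0211·(8100/243.638) ≈ 0.701.
E_I ∈ (0,1): normal good (necessity).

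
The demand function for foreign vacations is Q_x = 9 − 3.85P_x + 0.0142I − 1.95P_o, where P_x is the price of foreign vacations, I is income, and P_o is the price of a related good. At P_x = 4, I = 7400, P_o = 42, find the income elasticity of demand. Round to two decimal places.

6.26

First evaluate Q_x: 9 − 3.85(4) + 0.0142(7400) − 1.95(42) = 9 − 15.4 + 105.08 − 81.9 = 16.78.
∂Q_x/∂I = +0.0142, so E_I = 0.0142·(7400/16.78) ≈ 6.26.
E_I > 1: normal good (luxury).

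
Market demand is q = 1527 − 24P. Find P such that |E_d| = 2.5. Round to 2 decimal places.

Set −bP/(a − bP) = −2.5 ⇒ bP = 2.5(a − bP) ⇒ bP(1+2.5) = 2.5·a.
P = 2.5·1527/(24·3.5) ≈ 45.45.

45.45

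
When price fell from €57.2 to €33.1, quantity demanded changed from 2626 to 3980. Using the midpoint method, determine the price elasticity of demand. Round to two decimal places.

-0.77

%ΔQ = (3980 − 2626)/[(2626 + 3980)/2] = 1354/3303 ≈ 0.4099.
%Δp = (33.1 − 57.2)/[(57.2 + 33.1)/2] = -24.1/45.15 ≈ -0.5338.
Arc elasticity E = %ΔQ/%Δp ≈ 0.4099/-0.5338 ≈ -0.77.
|E| < 1: demand is inelastic over this range.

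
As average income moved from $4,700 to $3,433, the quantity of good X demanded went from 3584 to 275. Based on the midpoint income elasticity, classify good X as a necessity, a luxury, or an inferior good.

luxury

%ΔQ = (275 − 3584)/[(3584+275)/2] = -3309/1929.5 ≈ -1.7150.
%ΔI = (3,433 − 4,700)/[(4,700+3,433)/2] = -1267/4066.5 ≈ -0.3116.
E_I = %ΔQ/%ΔI ≈ 5.504.
E_I > 1: normal good (luxury).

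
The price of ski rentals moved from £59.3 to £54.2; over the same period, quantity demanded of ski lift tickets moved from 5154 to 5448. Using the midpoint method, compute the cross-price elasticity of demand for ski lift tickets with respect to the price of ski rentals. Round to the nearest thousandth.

-0.617

%ΔQ_x = (5448 − 5154)/[(5154+5448)/2] = 294/5301 ≈ 0.0555.
%ΔP_y = (54.2 − 59.3)/[(59.3+54.2)/2] ≈ -0.0899.
E_xy = 0.0555/-0.0899 ≈ -0.617.
E_xy < 0, so ski lift tickets and ski rentals are complements.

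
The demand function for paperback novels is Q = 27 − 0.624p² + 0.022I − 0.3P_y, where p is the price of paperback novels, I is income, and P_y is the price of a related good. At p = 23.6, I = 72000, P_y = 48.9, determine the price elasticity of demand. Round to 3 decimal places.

First evaluate Q: 27 − 0.624(23.6)² + 0.022(72000) − 0.3(48.9) = 27 − 347.543 + 1584 − 14.67 = 1248.787.
∂Q/∂p = −2·0.624·p = -29.4528, so E_p = -29.4528·(23.6/1248.787) ≈ -0.557.
|E_p| < 1: demand is inelastic.

-0.557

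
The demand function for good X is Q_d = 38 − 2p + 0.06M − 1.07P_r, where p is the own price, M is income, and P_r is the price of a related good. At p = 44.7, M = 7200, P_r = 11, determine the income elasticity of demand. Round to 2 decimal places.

1.17

First evaluate Q_d: 38 − 2(44.7) + 0.06(7200) − 1.07(11) = 38 − 89.4 + 432 − 11.77 = 368.83.
∂Q_d/∂M = +0.06, so E_I = 0.06·(7200/368.83) ≈ 1.17.
E_I > 1: normal good (luxury).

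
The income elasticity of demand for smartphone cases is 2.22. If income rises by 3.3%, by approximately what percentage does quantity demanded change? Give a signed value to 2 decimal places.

7.33

%ΔQ ≈ E × %ΔI = (2.22) × (3.3%) ≈ 7.33%.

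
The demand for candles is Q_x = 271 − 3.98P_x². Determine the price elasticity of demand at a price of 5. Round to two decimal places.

-1.16

At P_x = 5, Q_x = 171.5.
dQ_x/dP_x = −2·3.98·P_x = −39.8.
Point elasticity E = (dQ_x/dP_x)·(P_x/Q_x) = -39.8 × 5/171.5 ≈ -1.16.
|E| > 1, so demand is elastic at this price.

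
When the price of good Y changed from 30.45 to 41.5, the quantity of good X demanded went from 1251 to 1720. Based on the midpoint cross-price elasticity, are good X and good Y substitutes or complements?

%ΔQ_x = (1720 − 1251)/[(1251+1720)/2] = 469/1485.5 ≈ 0.3157.
%ΔP_y = (41.5 − 30.45)/[(30.45+41.5)/2] ≈ 0.3072.
E_xy = 0.3157/0.3072 ≈ 1.028.
E_xy > 0, so the goods are substitutes.

substitutes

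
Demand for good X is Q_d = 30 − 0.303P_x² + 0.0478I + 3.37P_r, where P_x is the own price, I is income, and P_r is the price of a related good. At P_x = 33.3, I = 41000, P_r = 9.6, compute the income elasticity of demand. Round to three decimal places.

At the given point, Q_d = 30 − 0.303(33.3)² + 0.0478(41000) + 3.37(9.6) = 30 − 335.9937 + 1959.8 + 32.352 = 1686.1583.
∂Q_d/∂I = +0.0478, so E_I = 0.0478·(41000/1686.1583) ≈ 1.162.
E_I > 1: normal good (luxury).

1.162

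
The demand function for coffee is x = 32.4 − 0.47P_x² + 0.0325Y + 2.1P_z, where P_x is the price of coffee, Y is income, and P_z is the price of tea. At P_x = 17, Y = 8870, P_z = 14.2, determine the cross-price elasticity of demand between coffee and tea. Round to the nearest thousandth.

Evaluating quantity at (P_x, Y, P_z) gives x = 32.4 − 0.47(17)² + 0.0325(8870) + 2.1(14.2) = 32.4 − 135.83 + 288.275 + 29.82 = 214.665.
∂x/∂P_z = +2.1, so E_xy = 2.1·(14.2/214.665) ≈ 0.139.
E_xy > 0: the goods are substitutes.

0.139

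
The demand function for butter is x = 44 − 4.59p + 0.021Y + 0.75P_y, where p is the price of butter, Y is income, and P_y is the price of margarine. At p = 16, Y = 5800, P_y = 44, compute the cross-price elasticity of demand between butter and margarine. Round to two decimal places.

x = 44 − 4.59(16) + 0.021(5800) + 0.75(44) = 44 − 73.44 + 121.8 + 33 = 125.36.
∂x/∂P_y = +0.75, so E_xy = 0.75·(44/125.36) ≈ 0.26.
E_xy > 0: the goods are substitutes.

0.26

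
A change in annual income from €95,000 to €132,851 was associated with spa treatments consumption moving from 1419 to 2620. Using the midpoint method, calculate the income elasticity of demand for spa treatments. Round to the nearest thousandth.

%ΔQ = (2620 − 1419)/[(1419+2620)/2] = 1201/2019.5 ≈ 0.5947.
%ΔM = (132,851 − 95,000)/[(95,000+132,851)/2] = 37851/113925.5 ≈ 0.3322.
E_I = %ΔQ/%ΔM ≈ 1.790.
E_I > 1: normal good (luxury).

1.790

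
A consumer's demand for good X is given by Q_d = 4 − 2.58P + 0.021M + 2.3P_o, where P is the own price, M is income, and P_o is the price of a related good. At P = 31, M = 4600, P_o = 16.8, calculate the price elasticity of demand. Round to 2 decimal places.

-1.35

Evaluating quantity at (P, M, P_o) gives Q_d = 4 − 2.58(31) + 0.021(4600) + 2.3(16.8) = 4 − 79.98 + 96.6 + 38.64 = 59.26.
∂Q_d/∂P = −2.58, so E_p = (−2.58)·(31/59.26) ≈ -1.35.
|E_p| > 1: demand is elastic.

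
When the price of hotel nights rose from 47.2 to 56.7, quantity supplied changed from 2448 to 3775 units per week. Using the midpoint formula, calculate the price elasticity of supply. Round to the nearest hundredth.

%ΔQ = (3775 − 2448)/[(2448 + 3775)/2] = 1327/3111.5 ≈ 0.4265.
%Δp = (56.7 − 47.2)/[(47.2 + 56.7)/2] = 9.5/51.95 ≈ 0.1829.
Arc elasticity E = %ΔQ/%Δp ≈ 0.4265/0.1829 ≈ 2.33.
|E| > 1: supply is elastic over this range.

2.33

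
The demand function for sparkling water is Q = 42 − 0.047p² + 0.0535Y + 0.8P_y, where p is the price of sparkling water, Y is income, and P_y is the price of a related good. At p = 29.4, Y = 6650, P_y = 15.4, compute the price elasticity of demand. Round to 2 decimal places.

Substituting, Q = 42 − 0.047(29.4)² + 0.0535(6650) + 0.8(15.4) = 42 − 40.6249 + 355.775 + 12.32 = 369.4701.
∂Q/∂p = −2·0.047·p = -2.7636, so E_p = -2.7636·(29.4/369.4701) ≈ -0.22.
|E_p| < 1: demand is inelastic.

-0.22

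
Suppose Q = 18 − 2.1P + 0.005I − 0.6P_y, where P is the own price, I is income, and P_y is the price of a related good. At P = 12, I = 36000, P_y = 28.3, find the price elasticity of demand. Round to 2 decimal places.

-0.16

Q = 18 − 2.1(12) + 0.005(36000) − 0.6(28.3) = 18 − 25.2 + 180 − 16.98 = 155.82.
∂Q/∂P = −2.1, so E_p = (−2.1)·(12/155.82) ≈ -0.16.
|E_p| < 1: demand is inelastic.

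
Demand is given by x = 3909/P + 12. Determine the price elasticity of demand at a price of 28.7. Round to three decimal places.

At P = 28.7, x = 148.2021.
dx/dP = −3909/P² = −4.7457.
Point elasticity E = (dx/dP)·(P/x) = -4.7457 × 28.7/148.2021 ≈ -0.919.
|E| < 1, so demand is inelastic at this price.

-0.919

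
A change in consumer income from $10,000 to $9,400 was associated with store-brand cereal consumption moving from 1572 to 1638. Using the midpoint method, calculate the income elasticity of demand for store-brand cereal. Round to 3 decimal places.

-0.665

%ΔQ = (1638 − 1572)/[(1572+1638)/2] = 66/1605 ≈ 0.0411.
%ΔY = (9,400 − 10,000)/[(10,000+9,400)/2] = -600/9700 ≈ -0.0619.
E_I = %ΔQ/%ΔY ≈ -0.665.
E_I < 0: inferior good.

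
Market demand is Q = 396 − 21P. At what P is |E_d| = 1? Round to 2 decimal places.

For linear demand Q = a − bP, E = −bP/(a − bP). |E| = 1 ⇒ bP = a − bP ⇒ P = a/(2b).
P = 396/(2·21) ≈ 9.43.

9.43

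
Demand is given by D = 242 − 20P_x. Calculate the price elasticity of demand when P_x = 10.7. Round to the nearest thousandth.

At P_x = 10.7, D = 28.
dD/dP_x = −20.
Point elasticity E = (dD/dP_x)·(P_x/D) = -20 × 10.7/28 ≈ -7.643.
|E| > 1, so demand is elastic at this price.

-7.643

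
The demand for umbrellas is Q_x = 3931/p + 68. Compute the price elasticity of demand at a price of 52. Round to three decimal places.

-0.526

At p = 52, Q_x = 143.5962.
dQ_x/dp = −3931/p² = −1.4538.
Point elasticity E = (dQ_x/dp)·(p/Q_x) = -1.4538 × 52/143.5962 ≈ -0.526.
|E| < 1, so demand is inelastic at this price.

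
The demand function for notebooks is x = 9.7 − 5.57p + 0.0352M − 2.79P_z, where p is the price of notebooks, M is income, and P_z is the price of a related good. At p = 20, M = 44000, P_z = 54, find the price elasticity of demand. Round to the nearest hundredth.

At the given point, x = 9.7 − 5.57(20) + 0.0352(44000) − 2.79(54) = 9.7 − 111.4 + 1548.8 − 150.66 = 1296.44.
∂x/∂p = −5.57, so E_p = (−5.57)·(20/1296.44) ≈ -0.09.
|E_p| < 1: demand is inelastic.

-0.09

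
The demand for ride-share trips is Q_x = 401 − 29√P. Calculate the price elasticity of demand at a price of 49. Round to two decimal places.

-0.51

At P = 49, Q_x = 198.
dQ_x/dP = −29/(2√P) = −29/(2·7).
Point elasticity E = (dQ_x/dP)·(P/Q_x) = -2.0714 × 49/198 ≈ -0.51.
|E| < 1, so demand is inelastic at this price.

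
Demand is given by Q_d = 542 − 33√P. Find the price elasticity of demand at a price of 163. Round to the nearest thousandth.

-1.746

At P = 163, Q_d = 120.6842.
dQ_d/dP = −33/(2√P) = −33/(2·12.7671).
Point elasticity E = (dQ_d/dP)·(P/Q_d) = -1.2924 × 163/120.6842 ≈ -1.746.
|E| > 1, so demand is elastic at this price.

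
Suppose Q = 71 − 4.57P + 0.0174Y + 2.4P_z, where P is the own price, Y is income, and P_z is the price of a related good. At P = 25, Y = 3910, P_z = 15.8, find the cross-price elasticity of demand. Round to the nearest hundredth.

Substituting, Q = 71 − 4.57(25) + 0.0174(3910) + 2.4(15.8) = 71 − 114.25 + 68.034 + 37.92 = 62.704.
∂Q/∂P_z = +2.4, so E_xy = 2.4·(15.8/62.704) ≈ 0.60.
E_xy > 0: the goods are substitutes.

0.60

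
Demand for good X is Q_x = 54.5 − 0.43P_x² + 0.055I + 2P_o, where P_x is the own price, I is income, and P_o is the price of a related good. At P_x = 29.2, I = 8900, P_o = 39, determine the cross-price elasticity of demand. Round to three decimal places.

0.305

At the given point, Q_x = 54.5 − 0.43(29.2)² + 0.055(8900) + 2(39) = 54.5 − 366.6352 + 489.5 + 78 = 255.3648.
∂Q_x/∂P_o = +2, so E_xy = 2·(39/255.3648) ≈ 0.305.
E_xy > 0: the goods are substitutes.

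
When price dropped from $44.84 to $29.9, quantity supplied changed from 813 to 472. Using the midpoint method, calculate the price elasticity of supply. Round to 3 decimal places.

%ΔQ = (472 − 813)/[(813 + 472)/2] = -341/642.5 ≈ -0.5307.
%ΔP = (29.9 − 44.84)/[(44.84 + 29.9)/2] = -14.94/37.37 ≈ -0.3998.
Arc elasticity E = %ΔQ/%ΔP ≈ -0.5307/-0.3998 ≈ 1.328.
|E| > 1: supply is elastic over this range.

1.328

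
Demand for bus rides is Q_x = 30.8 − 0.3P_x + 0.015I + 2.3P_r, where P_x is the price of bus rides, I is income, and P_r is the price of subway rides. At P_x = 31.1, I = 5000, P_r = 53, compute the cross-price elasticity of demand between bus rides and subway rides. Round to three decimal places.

First evaluate Q_x: 30.8 − 0.3(31.1) + 0.015(5000) + 2.3(53) = 30.8 − 9.33 + 75 + 121.9 = 218.37.
∂Q_x/∂P_r = +2.3, so E_xy = 2.3·(53/218.37) ≈ 0.558.
E_xy > 0: the goods are substitutes.

0.558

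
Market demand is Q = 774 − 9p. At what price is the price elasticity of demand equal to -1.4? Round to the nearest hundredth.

50.17

Set −bp/(a − bp) = −1.4 ⇒ bp = 1.4(a − bp) ⇒ bp(1+1.4) = 1.4·a.
p = 1.4·774/(9·2.4) ≈ 50.17.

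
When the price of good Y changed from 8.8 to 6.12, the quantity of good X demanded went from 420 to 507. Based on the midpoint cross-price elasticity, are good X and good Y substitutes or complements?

complements

%ΔQ_x = (507 − 420)/[(420+507)/2] = 87/463.5 ≈ 0.1877.
%ΔP_y = (6.12 − 8.8)/[(8.8+6.12)/2] ≈ -0.3592.
E_xy = 0.1877/-0.3592 ≈ -0.522.
E_xy < 0, so the goods are complements.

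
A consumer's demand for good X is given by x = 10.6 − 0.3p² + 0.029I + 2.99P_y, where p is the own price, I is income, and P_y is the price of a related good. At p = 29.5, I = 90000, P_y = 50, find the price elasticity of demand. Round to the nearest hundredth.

-0.21

First evaluate x: 10.6 − 0.3(29.5)² + 0.029(90000) + 2.99(50) = 10.6 − 261.075 + 2610 + 149.5 = 2509.025.
∂x/∂p = −2·0.3·p = -17.7, so E_p = -17.7·(29.5/2509.025) ≈ -0.21.
|E_p| < 1: demand is inelastic.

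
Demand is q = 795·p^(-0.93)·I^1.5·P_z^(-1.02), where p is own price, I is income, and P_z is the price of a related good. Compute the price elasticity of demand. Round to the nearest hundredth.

-0.93

For a Cobb–Douglas (constant-elasticity) form q = A·p^α·…, the elasticity with respect to p equals the exponent α at every point.
Here the exponent on p is -0.93, so the price elasticity of demand is -0.93.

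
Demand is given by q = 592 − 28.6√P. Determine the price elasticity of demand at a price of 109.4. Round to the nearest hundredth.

At P = 109.4, q = 292.8599.
dq/dP = −28.6/(2√P) = −28.6/(2·10.4594).
Point elasticity E = (dq/dP)·(P/q) = -1.3672 × 109.4/292.8599 ≈ -0.51.
|E| < 1, so demand is inelastic at this price.

-0.51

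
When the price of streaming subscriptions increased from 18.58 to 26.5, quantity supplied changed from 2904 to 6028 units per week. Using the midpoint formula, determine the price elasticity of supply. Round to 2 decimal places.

%ΔQ = (6028 − 2904)/[(2904 + 6028)/2] = 3124/4466 ≈ 0.6995.
%ΔP = (26.5 − 18.58)/[(18.58 + 26.5)/2] = 7.92/22.54 ≈ 0.3514.
Arc elasticity E = %ΔQ/%ΔP ≈ 0.6995/0.3514 ≈ 1.99.
|E| > 1: supply is elastic over this range.

1.99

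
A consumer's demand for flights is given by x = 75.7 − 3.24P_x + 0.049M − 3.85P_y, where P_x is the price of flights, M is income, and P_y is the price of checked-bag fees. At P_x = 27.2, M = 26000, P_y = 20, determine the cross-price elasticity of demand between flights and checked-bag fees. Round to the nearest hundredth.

Evaluating quantity at (P_x, M, P_y) gives x = 75.7 − 3.24(27.2) + 0.049(26000) − 3.85(20) = 75.7 − 88.128 + 1274 − 77 = 1184.572.
∂x/∂P_y = −3.85, so E_xy = -3.85·(20/1184.572) ≈ -0.07.
E_xy < 0: the goods are complements.

-0.07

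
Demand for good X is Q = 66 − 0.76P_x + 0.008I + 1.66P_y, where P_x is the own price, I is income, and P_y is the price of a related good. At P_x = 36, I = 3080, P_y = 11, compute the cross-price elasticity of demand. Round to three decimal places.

At the given point, Q = 66 − 0.76(36) + 0.008(3080) + 1.66(11) = 66 − 27.36 + 24.64 + 18.26 = 81.54.
∂Q/∂P_y = +1.66, so E_xy = 1.66·(11/81.54) ≈ 0.224.
E_xy > 0: the goods are substitutes.

0.224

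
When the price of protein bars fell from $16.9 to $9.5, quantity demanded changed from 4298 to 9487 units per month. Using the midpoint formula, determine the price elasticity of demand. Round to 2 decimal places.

%ΔQ = (9487 − 4298)/[(4298 + 9487)/2] = 5189/6892.5 ≈ 0.7528.
%ΔP = (9.5 − 16.9)/[(16.9 + 9.5)/2] = -7.4/13.2 ≈ -0.5606.
Arc elasticity E = %ΔQ/%ΔP ≈ 0.7528/-0.5606 ≈ -1.34.
|E| > 1: demand is elastic over this range.

-1.34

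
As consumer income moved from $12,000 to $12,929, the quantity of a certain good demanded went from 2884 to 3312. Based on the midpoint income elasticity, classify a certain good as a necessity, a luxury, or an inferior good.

%ΔQ = (3312 − 2884)/[(2884+3312)/2] = 428/3098 ≈ 0.1382.
%ΔY = (12,929 − 12,000)/[(12,000+12,929)/2] = 929/12464.5 ≈ 0.0745.
E_I = %ΔQ/%ΔY ≈ 1.854.
E_I > 1: normal good (luxury).

luxury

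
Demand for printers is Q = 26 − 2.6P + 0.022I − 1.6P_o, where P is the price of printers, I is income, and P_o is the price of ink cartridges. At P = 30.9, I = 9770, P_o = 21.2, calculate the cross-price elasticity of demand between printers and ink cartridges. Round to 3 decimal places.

First evaluate Q: 26 − 2.6(30.9) + 0.022(9770) − 1.6(21.2) = 26 − 80.34 + 214.94 − 33.92 = 126.68.
∂Q/∂P_o = −1.6, so E_xy = -1.6·(21.2/126.68) ≈ -0.268.
E_xy < 0: the goods are complements.

-0.268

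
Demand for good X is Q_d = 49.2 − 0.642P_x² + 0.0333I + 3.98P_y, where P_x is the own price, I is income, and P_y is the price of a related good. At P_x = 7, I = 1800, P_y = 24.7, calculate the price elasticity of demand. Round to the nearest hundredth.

-0.36

Evaluating quantity at (P_x, I, P_y) gives Q_d = 49.2 − 0.642(7)² + 0.0333(1800) + 3.98(24.7) = 49.2 − 31.458 + 59.94 + 98.306 = 175.988.
∂Q_d/∂P_x = −2·0.642·P_x = -8.988, so E_p = -8.988·(7/175.988) ≈ -0.36.
|E_p| < 1: demand is inelastic.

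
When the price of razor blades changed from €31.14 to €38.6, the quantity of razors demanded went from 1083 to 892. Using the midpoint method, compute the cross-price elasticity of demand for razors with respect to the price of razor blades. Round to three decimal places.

-0.904

%ΔQ_x = (892 − 1083)/[(1083+892)/2] = -191/987.5 ≈ -0.1934.
%ΔP_y = (38.6 − 31.14)/[(31.14+38.6)/2] ≈ 0.2139.
E_xy = -0.1934/0.2139 ≈ -0.904.
E_xy < 0, so razors and razor blades are complements.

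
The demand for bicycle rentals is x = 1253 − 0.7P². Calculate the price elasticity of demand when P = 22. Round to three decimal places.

-0.741

At P = 22, x = 914.2.
dx/dP = −2·0.7·P = −30.8.
Point elasticity E = (dx/dP)·(P/x) = -30.8 × 22/914.2 ≈ -0.741.
|E| < 1, so demand is inelastic at this price.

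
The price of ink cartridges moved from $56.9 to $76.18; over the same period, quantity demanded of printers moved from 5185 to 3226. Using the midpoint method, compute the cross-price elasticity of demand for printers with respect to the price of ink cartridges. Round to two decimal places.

-1.61

%ΔQ_x = (3226 − 5185)/[(5185+3226)/2] = -1959/4205.5 ≈ -0.4658.
%ΔP_y = (76.18 − 56.9)/[(56.9+76.18)/2] ≈ 0.2898.
E_xy = -0.4658/0.2898 ≈ -1.61.
E_xy < 0, so printers and ink cartridges are complements.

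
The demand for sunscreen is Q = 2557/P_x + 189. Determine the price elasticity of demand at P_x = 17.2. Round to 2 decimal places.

-0.44

At P_x = 17.2, Q = 337.6628.
dQ/dP_x = −2557/P_x² = −8.6432.
Point elasticity E = (dQ/dP_x)·(P_x/Q) = -8.6432 × 17.2/337.6628 ≈ -0.44.
|E| < 1, so demand is inelastic at this price.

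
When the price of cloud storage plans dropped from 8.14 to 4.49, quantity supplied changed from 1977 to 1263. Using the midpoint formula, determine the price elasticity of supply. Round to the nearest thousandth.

%Δq = (1263 − 1977)/[(1977 + 1263)/2] = -714/1620 ≈ -0.4407.
%Δp = (4.49 − 8.14)/[(8.14 + 4.49)/2] = -3.65/6.315 ≈ -0.5780.
Arc elasticity E = %Δq/%Δp ≈ -0.4407/-0.5780 ≈ 0.763.
|E| < 1: supply is inelastic over this range.

0.763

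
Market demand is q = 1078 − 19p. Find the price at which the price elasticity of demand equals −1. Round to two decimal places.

28.37

For linear demand q = a − bp, E = −bp/(a − bp). |E| = 1 ⇒ bp = a − bp ⇒ p = a/(2b).
p = 1078/(2·19) ≈ 28.37.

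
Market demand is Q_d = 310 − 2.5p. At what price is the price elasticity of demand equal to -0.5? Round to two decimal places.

41.33

Set −bp/(a − bp) = −0.5 ⇒ bp = 0.5(a − bp) ⇒ bp(1+0.5) = 0.5·a.
p = 0.5·310/(2.5·1.5) ≈ 41.33.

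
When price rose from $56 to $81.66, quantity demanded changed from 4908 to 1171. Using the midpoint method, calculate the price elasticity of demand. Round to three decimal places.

-3.298

%Δq = (1171 − 4908)/[(4908 + 1171)/2] = -3737/3039.5 ≈ -1.2295.
%Δp = (81.66 − 56)/[(56 + 81.66)/2] = 25.66/68.83 ≈ 0.3728.
Arc elasticity E = %Δq/%Δp ≈ -1.2295/0.3728 ≈ -3.298.
|E| > 1: demand is elastic over this range.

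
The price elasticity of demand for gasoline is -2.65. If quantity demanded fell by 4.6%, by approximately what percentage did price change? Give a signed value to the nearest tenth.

1.7

%ΔQ ≈ E × %ΔP ⇒ %ΔP = %ΔQ / E = (-4.6%)/(-2.65) ≈ 1.7%.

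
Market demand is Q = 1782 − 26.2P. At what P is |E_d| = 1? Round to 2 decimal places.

34.01

For linear demand Q = a − bP, E = −bP/(a − bP). |E| = 1 ⇒ bP = a − bP ⇒ P = a/(2b).
P = 1782/(2·26.2) ≈ 34.01.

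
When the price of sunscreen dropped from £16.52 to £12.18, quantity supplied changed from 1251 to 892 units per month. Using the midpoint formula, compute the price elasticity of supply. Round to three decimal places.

1.108

%Δq = (892 − 1251)/[(1251 + 892)/2] = -359/1071.5 ≈ -0.3350.
%ΔP = (12.18 − 16.52)/[(16.52 + 12.18)/2] = -4.34/14.35 ≈ -0.3024.
Arc elasticity E = %Δq/%ΔP ≈ -0.3350/-0.3024 ≈ 1.108.
|E| > 1: supply is elastic over this range.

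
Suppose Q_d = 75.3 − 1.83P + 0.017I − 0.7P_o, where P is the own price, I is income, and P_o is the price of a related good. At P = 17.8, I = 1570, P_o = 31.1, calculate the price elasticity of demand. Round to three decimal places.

First evaluate Q_d: 75.3 − 1.83(17.8) + 0.017(1570) − 0.7(31.1) = 75.3 − 32.574 + 26.69 − 21.77 = 47.646.
∂Q_d/∂P = −1.83, so E_p = (−1.83)·(17.8/47.646) ≈ -0.684.
|E_p| < 1: demand is inelastic.

-0.684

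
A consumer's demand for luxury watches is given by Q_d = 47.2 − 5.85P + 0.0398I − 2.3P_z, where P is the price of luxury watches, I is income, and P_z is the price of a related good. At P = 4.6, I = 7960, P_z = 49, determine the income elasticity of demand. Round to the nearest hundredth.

1.41

First evaluate Q_d: 47.2 − 5.85(4.6) + 0.0398(7960) − 2.3(49) = 47.2 − 26.91 + 316.808 − 112.7 = 224.398.
∂Q_d/∂I = +0.0398, so E_I = 0.0398·(7960/224.398) ≈ 1.41.
E_I > 1: normal good (luxury).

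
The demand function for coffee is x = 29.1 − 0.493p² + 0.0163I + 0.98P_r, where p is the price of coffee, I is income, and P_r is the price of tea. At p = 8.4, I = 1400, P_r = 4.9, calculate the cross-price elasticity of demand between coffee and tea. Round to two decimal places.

0.22

First evaluate x: 29.1 − 0.493(8.4)² + 0.0163(1400) + 0.98(4.9) = 29.1 − 34.7861 + 22.82 + 4.802 = 21.9359.
∂x/∂P_r = +0.98, so E_xy = 0.98·(4.9/21.9359) ≈ 0.22.
E_xy > 0: the goods are substitutes.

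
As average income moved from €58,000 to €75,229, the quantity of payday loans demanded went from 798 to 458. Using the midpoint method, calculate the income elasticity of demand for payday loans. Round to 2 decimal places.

%ΔQ = (458 − 798)/[(798+458)/2] = -340/628 ≈ -0.5414.
%ΔY = (75,229 − 58,000)/[(58,000+75,229)/2] = 17229/66614.5 ≈ 0.2586.
E_I = %ΔQ/%ΔY ≈ -2.09.
E_I < 0: inferior good.

-2.09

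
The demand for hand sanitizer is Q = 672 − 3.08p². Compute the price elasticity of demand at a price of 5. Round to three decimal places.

-0.259

At p = 5, Q = 595.
dQ/dp = −2·3.08·p = −30.8.
Point elasticity E = (dQ/dp)·(p/Q) = -30.8 × 5/595 ≈ -0.259.
|E| < 1, so demand is inelastic at this price.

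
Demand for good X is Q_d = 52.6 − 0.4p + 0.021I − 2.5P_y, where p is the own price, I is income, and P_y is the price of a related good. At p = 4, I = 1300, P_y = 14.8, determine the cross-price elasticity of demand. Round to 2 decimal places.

Substituting, Q_d = 52.6 − 0.4(4) + 0.021(1300) − 2.5(14.8) = 52.6 − 1.6 + 27.3 − 37 = 41.3.
∂Q_d/∂P_y = −2.5, so E_xy = -2.5·(14.8/41.3) ≈ -0.90.
E_xy < 0: the goods are complements.

-0.90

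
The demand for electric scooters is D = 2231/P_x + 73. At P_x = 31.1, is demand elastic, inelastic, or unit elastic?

inelastic

At P_x = 31.1, D = 144.7363.
dD/dP_x = −2231/P_x² = −2.3066.
Point elasticity E = (dD/dP_x)·(P_x/D) = -2.3066 × 31.1/144.7363 ≈ -0.496.
|E| ≈ 0.496 < 1, so demand is inelastic.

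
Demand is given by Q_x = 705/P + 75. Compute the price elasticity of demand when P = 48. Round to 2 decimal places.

At P = 48, Q_x = 89.6875.
dQ_x/dP = −705/P² = −0.306.
Point elasticity E = (dQ_x/dP)·(P/Q_x) = -0.306 × 48/89.6875 ≈ -0.16.
|E| < 1, so demand is inelastic at this price.

-0.16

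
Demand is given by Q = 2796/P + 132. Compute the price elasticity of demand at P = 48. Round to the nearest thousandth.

At P = 48, Q = 190.25.
dQ/dP = −2796/P² = −1.2135.
Point elasticity E = (dQ/dP)·(P/Q) = -1.2135 × 48/190.25 ≈ -0.306.
|E| < 1, so demand is inelastic at this price.

-0.306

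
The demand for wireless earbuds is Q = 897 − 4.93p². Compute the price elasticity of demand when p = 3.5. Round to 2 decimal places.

-0.14

At p = 3.5, Q = 836.6075.
dQ/dp = −2·4.93·p = −34.51.
Point elasticity E = (dQ/dp)·(p/Q) = -34.51 × 3.5/836.6075 ≈ -0.14.
|E| < 1, so demand is inelastic at this price.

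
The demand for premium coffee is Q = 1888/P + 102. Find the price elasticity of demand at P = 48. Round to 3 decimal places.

At P = 48, Q = 141.3333.
dQ/dP = −1888/P² = −0.8194.
Point elasticity E = (dQ/dP)·(P/Q) = -0.8194 × 48/141.3333 ≈ -0.278.
|E| < 1, so demand is inelastic at this price.

-0.278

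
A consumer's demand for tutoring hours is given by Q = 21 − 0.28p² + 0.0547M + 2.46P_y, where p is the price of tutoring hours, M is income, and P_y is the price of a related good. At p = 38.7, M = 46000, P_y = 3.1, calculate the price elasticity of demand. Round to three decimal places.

Substituting, Q = 21 − 0.28(38.7)² + 0.0547(46000) + 2.46(3.1) = 21 − 419.3532 + 2516.2 + 7.626 = 2125.4728.
∂Q/∂p = −2·0.28·p = -21.672, so E_p = -21.672·(38.7/2125.4728) ≈ -0.395.
|E_p| < 1: demand is inelastic.

-0.395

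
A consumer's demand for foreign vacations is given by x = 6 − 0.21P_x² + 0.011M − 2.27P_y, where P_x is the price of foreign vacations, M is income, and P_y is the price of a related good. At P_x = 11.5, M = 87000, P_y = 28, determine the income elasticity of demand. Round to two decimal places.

1.10

Evaluating quantity at (P_x, M, P_y) gives x = 6 − 0.21(11.5)² + 0.011(87000) − 2.27(28) = 6 − 27.7725 + 957 − 63.56 = 871.6675.
∂x/∂M = +0.011, so E_I = 0.011·(87000/871.6675) ≈ 1.10.
E_I > 1: normal good (luxury).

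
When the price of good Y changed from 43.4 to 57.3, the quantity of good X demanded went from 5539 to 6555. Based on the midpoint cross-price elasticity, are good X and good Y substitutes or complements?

substitutes

%ΔQ_x = (6555 − 5539)/[(5539+6555)/2] = 1016/6047 ≈ 0.1680.
%ΔP_y = (57.3 − 43.4)/[(43.4+57.3)/2] ≈ 0.2761.
E_xy = 0.1680/0.2761 ≈ 0.609.
E_xy > 0, so the goods are substitutes.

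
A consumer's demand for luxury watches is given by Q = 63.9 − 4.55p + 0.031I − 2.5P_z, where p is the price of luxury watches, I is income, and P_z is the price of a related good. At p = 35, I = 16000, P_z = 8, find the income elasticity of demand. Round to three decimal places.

Evaluating quantity at (p, I, P_z) gives Q = 63.9 − 4.55(35) + 0.031(16000) − 2.5(8) = 63.9 − 159.25 + 496 − 20 = 380.65.
∂Q/∂I = +0.031, so E_I = 0.031·(16000/380.65) ≈ 1.303.
E_I > 1: normal good (luxury).

1.303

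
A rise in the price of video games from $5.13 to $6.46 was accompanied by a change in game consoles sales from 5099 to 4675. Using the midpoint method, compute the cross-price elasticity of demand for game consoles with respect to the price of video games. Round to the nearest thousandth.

%ΔQ_x = (4675 − 5099)/[(5099+4675)/2] = -424/4887 ≈ -0.0868.
%ΔP_y = (6.46 − 5.13)/[(5.13+6.46)/2] ≈ 0.2295.
E_xy = -0.0868/0.2295 ≈ -0.378.
E_xy < 0, so game consoles and video games are complements.

-0.378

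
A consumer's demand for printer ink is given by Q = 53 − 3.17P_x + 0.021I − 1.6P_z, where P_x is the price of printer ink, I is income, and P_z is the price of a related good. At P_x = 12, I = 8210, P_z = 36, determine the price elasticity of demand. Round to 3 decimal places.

Evaluating quantity at (P_x, I, P_z) gives Q = 53 − 3.17(12) + 0.021(8210) − 1.6(36) = 53 − 38.04 + 172.41 − 57.6 = 129.77.
∂Q/∂P_x = −3.17, so E_p = (−3.17)·(12/129.77) ≈ -0.293.
|E_p| < 1: demand is inelastic.

-0.293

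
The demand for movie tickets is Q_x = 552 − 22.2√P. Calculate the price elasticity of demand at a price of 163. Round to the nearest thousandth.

-0.528

At P = 163, Q_x = 268.5694.
dQ_x/dP = −22.2/(2√P) = −22.2/(2·12.7671).
Point elasticity E = (dQ_x/dP)·(P/Q_x) = -0.8694 × 163/268.5694 ≈ -0.528.
|E| < 1, so demand is inelastic at this price.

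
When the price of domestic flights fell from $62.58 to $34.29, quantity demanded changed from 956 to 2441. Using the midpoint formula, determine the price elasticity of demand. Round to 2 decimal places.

%Δq = (2441 − 956)/[(956 + 2441)/2] = 1485/1698.5 ≈ 0.8743.
%ΔP = (34.29 − 62.58)/[(62.58 + 34.29)/2] = -28.29/48.435 ≈ -0.5841.
Arc elasticity E = %Δq/%ΔP ≈ 0.8743/-0.5841 ≈ -1.50.
|E| > 1: demand is elastic over this range.

-1.50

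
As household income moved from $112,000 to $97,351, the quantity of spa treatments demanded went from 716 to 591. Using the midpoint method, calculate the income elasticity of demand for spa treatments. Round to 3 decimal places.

%ΔQ = (591 − 716)/[(716+591)/2] = -125/653.5 ≈ -0.1913.
%ΔI = (97,351 − 112,000)/[(112,000+97,351)/2] = -14649/104675.5 ≈ -0.1399.
E_I = %ΔQ/%ΔI ≈ 1.367.
E_I > 1: normal good (luxury).

1.367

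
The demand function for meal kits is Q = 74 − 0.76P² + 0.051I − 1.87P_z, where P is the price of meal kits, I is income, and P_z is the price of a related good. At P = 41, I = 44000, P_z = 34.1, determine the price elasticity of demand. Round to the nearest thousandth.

-2.616

First evaluate Q: 74 − 0.76(41)² + 0.051(44000) − 1.87(34.1) = 74 − 1277.56 + 2244 − 63.767 = 976.673.
∂Q/∂P = −2·0.76·P = -62.32, so E_p = -62.32·(41/976.673) ≈ -2.616.
|E_p| > 1: demand is elastic.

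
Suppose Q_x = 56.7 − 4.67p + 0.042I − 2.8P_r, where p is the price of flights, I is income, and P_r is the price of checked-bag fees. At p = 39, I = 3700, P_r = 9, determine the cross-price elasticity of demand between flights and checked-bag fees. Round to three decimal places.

-5.283

Substituting, Q_x = 56.7 − 4.67(39) + 0.042(3700) − 2.8(9) = 56.7 − 182.13 + 155.4 − 25.2 = 4.77.
∂Q_x/∂P_r = −2.8, so E_xy = -2.8·(9/4.77) ≈ -5.283.
E_xy < 0: the goods are complements.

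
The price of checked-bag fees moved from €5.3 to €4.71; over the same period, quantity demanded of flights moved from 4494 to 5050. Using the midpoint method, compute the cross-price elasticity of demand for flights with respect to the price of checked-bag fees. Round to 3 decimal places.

%ΔQ_x = (5050 − 4494)/[(4494+5050)/2] = 556/4772 ≈ 0.1165.
%ΔP_y = (4.71 − 5.3)/[(5.3+4.71)/2] ≈ -0.1179.
E_xy = 0.1165/-0.1179 ≈ -0.988.
E_xy < 0, so flights and checked-bag fees are complements.

-0.988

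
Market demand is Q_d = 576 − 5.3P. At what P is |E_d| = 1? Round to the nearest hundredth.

54.34

For linear demand Q_d = a − bP, E = −bP/(a − bP). |E| = 1 ⇒ bP = a − bP ⇒ P = a/(2b).
P = 576/(2·5.3) ≈ 54.34.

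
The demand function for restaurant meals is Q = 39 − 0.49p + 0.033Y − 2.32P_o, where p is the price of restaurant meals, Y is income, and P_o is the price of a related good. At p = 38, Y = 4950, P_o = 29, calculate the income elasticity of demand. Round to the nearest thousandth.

1.403

Substituting, Q = 39 − 0.49(38) + 0.033(4950) − 2.32(29) = 39 − 18.62 + 163.35 − 67.28 = 116.45.
∂Q/∂Y = +0.033, so E_I = 0.033·(4950/116.45) ≈ 1.403.
E_I > 1: normal good (luxury).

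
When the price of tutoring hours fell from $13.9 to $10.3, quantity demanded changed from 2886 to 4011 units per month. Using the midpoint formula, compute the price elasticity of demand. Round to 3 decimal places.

%ΔQ = (4011 − 2886)/[(2886 + 4011)/2] = 1125/3448.5 ≈ 0.3262.
%ΔP = (10.3 − 13.9)/[(13.9 + 10.3)/2] = -3.6/12.1 ≈ -0.2975.
Arc elasticity E = %ΔQ/%ΔP ≈ 0.3262/-0.2975 ≈ -1.096.
|E| > 1: demand is elastic over this range.

-1.096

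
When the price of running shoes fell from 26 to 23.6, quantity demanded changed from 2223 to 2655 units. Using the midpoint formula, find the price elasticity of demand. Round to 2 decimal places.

-1.83

%ΔQ = (2655 − 2223)/[(2223 + 2655)/2] = 432/2439 ≈ 0.1771.
%Δp = (23.6 − 26)/[(26 + 23.6)/2] = -2.4/24.8 ≈ -0.0968.
Arc elasticity E = %ΔQ/%Δp ≈ 0.1771/-0.0968 ≈ -1.83.
|E| > 1: demand is elastic over this range.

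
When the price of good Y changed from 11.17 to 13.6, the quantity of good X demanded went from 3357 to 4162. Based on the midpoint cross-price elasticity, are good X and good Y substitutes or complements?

%ΔQ_x = (4162 − 3357)/[(3357+4162)/2] = 805/3759.5 ≈ 0.2141.
%ΔP_y = (13.6 − 11.17)/[(11.17+13.6)/2] ≈ 0.1962.
E_xy = 0.2141/0.1962 ≈ 1.091.
E_xy > 0, so the goods are substitutes.

substitutes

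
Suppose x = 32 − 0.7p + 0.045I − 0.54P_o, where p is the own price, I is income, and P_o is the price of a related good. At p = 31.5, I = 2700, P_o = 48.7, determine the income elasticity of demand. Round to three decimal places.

At the given point, x = 32 − 0.7(31.5) + 0.045(2700) − 0.54(48.7) = 32 − 22.05 + 121.5 − 26.298 = 105.152.
∂x/∂I = +0.045, so E_I = 0.045·(2700/105.152) ≈ 1.155.
E_I > 1: normal good (luxury).

1.155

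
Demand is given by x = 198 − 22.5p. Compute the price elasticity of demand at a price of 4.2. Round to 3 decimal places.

At p = 4.2, x = 103.5.
dx/dp = −22.5.
Point elasticity E = (dx/dp)·(p/x) = -22.5 × 4.2/103.5 ≈ -0.913.
|E| < 1, so demand is inelastic at this price.

-0.913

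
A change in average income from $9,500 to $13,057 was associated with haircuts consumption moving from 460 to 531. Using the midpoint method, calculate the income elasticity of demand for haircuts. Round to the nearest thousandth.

%ΔQ = (531 − 460)/[(460+531)/2] = 71/495.5 ≈ 0.1433.
%ΔY = (13,057 − 9,500)/[(9,500+13,057)/2] = 3557/11278.5 ≈ 0.3154.
E_I = %ΔQ/%ΔY ≈ 0.454.
E_I ∈ (0,1): normal good (necessity).

0.454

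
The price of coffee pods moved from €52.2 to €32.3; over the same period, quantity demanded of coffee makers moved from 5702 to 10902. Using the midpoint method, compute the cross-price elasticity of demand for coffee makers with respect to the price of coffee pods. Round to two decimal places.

%ΔQ_x = (10902 − 5702)/[(5702+10902)/2] = 5200/8302 ≈ 0.6264.
%ΔP_y = (32.3 − 52.2)/[(52.2+32.3)/2] ≈ -0.4710.
E_xy = 0.6264/-0.4710 ≈ -1.33.
E_xy < 0, so coffee makers and coffee pods are complements.

-1.33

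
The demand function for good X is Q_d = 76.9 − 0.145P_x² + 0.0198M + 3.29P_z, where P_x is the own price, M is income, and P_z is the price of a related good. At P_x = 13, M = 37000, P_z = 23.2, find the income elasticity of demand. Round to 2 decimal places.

0.85

Q_d = 76.9 − 0.145(13)² + 0.0198(37000) + 3.29(23.2) = 76.9 − 24.505 + 732.6 + 76.328 = 861.323.
∂Q_d/∂M = +0.0198, so E_I = 0.0198·(37000/861.323) ≈ 0.85.
E_I ∈ (0,1): normal good (necessity).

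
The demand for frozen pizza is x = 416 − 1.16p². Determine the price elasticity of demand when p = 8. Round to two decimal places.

-0.43

At p = 8, x = 341.76.
dx/dp = −2·1.16·p = −18.56.
Point elasticity E = (dx/dp)·(p/x) = -18.56 × 8/341.76 ≈ -0.43.
|E| < 1, so demand is inelastic at this price.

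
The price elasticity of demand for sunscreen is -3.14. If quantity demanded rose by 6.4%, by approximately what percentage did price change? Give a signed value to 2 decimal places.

%ΔQ ≈ E × %ΔP ⇒ %ΔP = %ΔQ / E = (6.4%)/(-3.14) ≈ -2.04%.

-2.04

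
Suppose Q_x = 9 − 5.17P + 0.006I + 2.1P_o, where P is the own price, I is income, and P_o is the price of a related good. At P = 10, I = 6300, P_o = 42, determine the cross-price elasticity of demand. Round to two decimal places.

1.06

First evaluate Q_x: 9 − 5.17(10) + 0.006(6300) + 2.1(42) = 9 − 51.7 + 37.8 + 88.2 = 83.3.
∂Q_x/∂P_o = +2.1, so E_xy = 2.1·(42/83.3) ≈ 1.06.
E_xy > 0: the goods are substitutes.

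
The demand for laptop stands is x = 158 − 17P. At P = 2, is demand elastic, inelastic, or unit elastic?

At P = 2, x = 124.
dx/dP = −17.
Point elasticity E = (dx/dP)·(P/x) = -17 × 2/124 ≈ -0.274.
|E| ≈ 0.274 < 1, so demand is inelastic.

inelastic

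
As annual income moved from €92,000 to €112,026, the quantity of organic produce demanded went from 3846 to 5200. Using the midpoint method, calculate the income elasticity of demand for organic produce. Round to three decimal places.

1.525

%ΔQ = (5200 − 3846)/[(3846+5200)/2] = 1354/4523 ≈ 0.2994.
%ΔI = (112,026 − 92,000)/[(92,000+112,026)/2] = 20026/102013 ≈ 0.1963.
E_I = %ΔQ/%ΔI ≈ 1.525.
E_I > 1: normal good (luxury).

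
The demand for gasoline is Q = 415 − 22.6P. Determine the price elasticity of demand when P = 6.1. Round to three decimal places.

At P = 6.1, Q = 277.14.
dQ/dP = −22.6.
Point elasticity E = (dQ/dP)·(P/Q) = -22.6 × 6.1/277.14 ≈ -0.497.
|E| < 1, so demand is inelastic at this price.

-0.497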